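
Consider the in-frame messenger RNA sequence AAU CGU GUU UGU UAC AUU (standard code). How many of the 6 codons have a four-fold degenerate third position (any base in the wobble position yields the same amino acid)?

2

Codon 1 AAU (Asn): third position 2-fold.
Codon 2 CGU (Arg): third position 4-fold.
Codon 3 GUU (Val): third position 4-fold.
Codon 4 UGU (Cys): third position 2-fold.
Codon 5 UAC (Tyr): third position 2-fold.
Codon 6 AUU (Ile): third position 3-fold.
Four-fold degenerate third positions: 2.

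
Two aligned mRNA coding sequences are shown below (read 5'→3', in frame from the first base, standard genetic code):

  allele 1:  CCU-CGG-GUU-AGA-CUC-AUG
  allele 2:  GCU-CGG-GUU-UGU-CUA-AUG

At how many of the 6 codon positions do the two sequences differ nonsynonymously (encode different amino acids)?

Codon 1: CCU Pro / GCU Ala — nonsynonymous.
Codon 2: CGG Arg / CGG Arg — identical.
Codon 3: GUU Val / GUU Val — identical.
Codon 4: AGA Arg / UGU Cys — nonsynonymous.
Codon 5: CUC Leu / CUA Leu — synonymous.
Codon 6: AUG Met / AUG Met — identical.
Nonsynonymous differences: 2.

2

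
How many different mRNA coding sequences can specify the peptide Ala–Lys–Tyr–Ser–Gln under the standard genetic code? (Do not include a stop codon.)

Ala: 4 codons.
Lys: 2 codons.
Tyr: 2 codons.
Ser: 6 codons.
Gln: 2 codons.
4 × 2 × 2 × 6 × 2 = 192.

192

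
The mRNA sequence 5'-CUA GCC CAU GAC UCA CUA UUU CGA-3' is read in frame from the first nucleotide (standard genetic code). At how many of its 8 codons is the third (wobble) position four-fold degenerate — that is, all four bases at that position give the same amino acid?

Codon 1 CUA (Leu): third position 4-fold.
Codon 2 GCC (Ala): third position 4-fold.
Codon 3 CAU (His): third position 2-fold.
Codon 4 GAC (Asp): third position 2-fold.
Codon 5 UCA (Ser): third position 4-fold.
Codon 6 CUA (Leu): third position 4-fold.
Codon 7 UUU (Phe): third position 2-fold.
Codon 8 CGA (Arg): third position 4-fold.
Four-fold degenerate third positions: 5.

5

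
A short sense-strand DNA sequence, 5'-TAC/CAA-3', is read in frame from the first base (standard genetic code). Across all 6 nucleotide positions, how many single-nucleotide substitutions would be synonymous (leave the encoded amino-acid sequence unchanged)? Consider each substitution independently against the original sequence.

2

Codon 1 (TAC, Tyr): 1 synonymous substitution.
Codon 2 (CAA, Gln): 1 synonymous substitution.
Total: 1 + 1 = 2.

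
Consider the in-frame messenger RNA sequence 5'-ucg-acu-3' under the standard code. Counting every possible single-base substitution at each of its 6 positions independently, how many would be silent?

6

Codon 1 (UCG, Ser): 3 synonymous substitutions.
Codon 2 (ACU, Thr): 3 synonymous substitutions.
Total: 3 + 3 = 6.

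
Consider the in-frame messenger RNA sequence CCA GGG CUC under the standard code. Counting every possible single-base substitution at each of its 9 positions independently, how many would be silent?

Codon 1 (CCA, Pro): 3 synonymous substitutions.
Codon 2 (GGG, Gly): 3 synonymous substitutions.
Codon 3 (CUC, Leu): 3 synonymous substitutions.
Total: 3 + 3 + 3 = 9.

9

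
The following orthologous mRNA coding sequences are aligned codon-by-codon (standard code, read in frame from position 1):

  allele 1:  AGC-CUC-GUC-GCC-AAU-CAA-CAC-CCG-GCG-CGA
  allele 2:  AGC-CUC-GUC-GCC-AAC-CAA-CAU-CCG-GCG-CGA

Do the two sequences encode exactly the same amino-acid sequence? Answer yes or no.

Codon 1: AGC Ser / AGC Ser — identical.
Codon 2: CUC Leu / CUC Leu — identical.
Codon 3: GUC Val / GUC Val — identical.
Codon 4: GCC Ala / GCC Ala — identical.
Codon 5: AAU Asn / AAC Asn — synonymous.
Codon 6: CAA Gln / CAA Gln — identical.
Codon 7: CAC His / CAU His — synonymous.
Codon 8: CCG Pro / CCG Pro — identical.
Codon 9: GCG Ala / GCG Ala — identical.
Codon 10: CGA Arg / CGA Arg — identical.
Nonsynonymous differences: 0 → same protein.

yes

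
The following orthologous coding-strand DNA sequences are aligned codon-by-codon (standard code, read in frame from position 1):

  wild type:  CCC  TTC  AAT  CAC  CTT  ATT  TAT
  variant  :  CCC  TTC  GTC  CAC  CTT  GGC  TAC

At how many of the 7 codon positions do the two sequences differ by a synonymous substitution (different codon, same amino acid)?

1

Codon 1: CCC Pro / CCC Pro — identical.
Codon 2: TTC Phe / TTC Phe — identical.
Codon 3: AAT Asn / GTC Val — nonsynonymous.
Codon 4: CAC His / CAC His — identical.
Codon 5: CTT Leu / CTT Leu — identical.
Codon 6: ATT Ile / GGC Gly — nonsynonymous.
Codon 7: TAT Tyr / TAC Tyr — synonymous.
Synonymous differences: 1.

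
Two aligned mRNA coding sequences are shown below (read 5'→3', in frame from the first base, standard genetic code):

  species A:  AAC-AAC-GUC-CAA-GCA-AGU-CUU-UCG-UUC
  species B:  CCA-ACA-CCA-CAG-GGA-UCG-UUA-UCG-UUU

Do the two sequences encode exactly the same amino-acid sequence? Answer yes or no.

no

Codon 1: AAC Asn / CCA Pro — nonsynonymous.
Codon 2: AAC Asn / ACA Thr — nonsynonymous.
Codon 3: GUC Val / CCA Pro — nonsynonymous.
Codon 4: CAA Gln / CAG Gln — synonymous.
Codon 5: GCA Ala / GGA Gly — nonsynonymous.
Codon 6: AGU Ser / UCG Ser — synonymous.
Codon 7: CUU Leu / UUA Leu — synonymous.
Codon 8: UCG Ser / UCG Ser — identical.
Codon 9: UUC Phe / UUU Phe — synonymous.
Nonsynonymous differences: 4 → different protein.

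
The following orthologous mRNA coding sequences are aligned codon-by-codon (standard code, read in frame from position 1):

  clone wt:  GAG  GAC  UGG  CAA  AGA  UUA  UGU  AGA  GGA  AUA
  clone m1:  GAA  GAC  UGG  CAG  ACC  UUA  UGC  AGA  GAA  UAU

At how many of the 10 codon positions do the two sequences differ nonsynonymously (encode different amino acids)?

Codon 1: GAG Glu / GAA Glu — synonymous.
Codon 2: GAC Asp / GAC Asp — identical.
Codon 3: UGG Trp / UGG Trp — identical.
Codon 4: CAA Gln / CAG Gln — synonymous.
Codon 5: AGA Arg / ACC Thr — nonsynonymous.
Codon 6: UUA Leu / UUA Leu — identical.
Codon 7: UGU Cys / UGC Cys — synonymous.
Codon 8: AGA Arg / AGA Arg — identical.
Codon 9: GGA Gly / GAA Glu — nonsynonymous.
Codon 10: AUA Ile / UAU Tyr — nonsynonymous.
Nonsynonymous differences: 3.

3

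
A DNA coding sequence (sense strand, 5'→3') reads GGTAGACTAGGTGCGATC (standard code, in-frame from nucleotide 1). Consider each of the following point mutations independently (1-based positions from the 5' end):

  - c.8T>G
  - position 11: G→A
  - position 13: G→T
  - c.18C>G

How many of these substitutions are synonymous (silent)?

Codon 3: CTA (Leu) → CGA (Arg) — missense.
Codon 4: GGT (Gly) → GAT (Asp) — missense.
Codon 5: GCG (Ala) → TCG (Ser) — missense.
Codon 6: ATC (Ile) → ATG (Met) — missense.
Synonymous: 0 of 4.

0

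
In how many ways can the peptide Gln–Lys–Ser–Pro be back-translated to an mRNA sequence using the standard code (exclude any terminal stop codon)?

Gln: 2 codons.
Lys: 2 codons.
Ser: 6 codons.
Pro: 4 codons.
2 × 2 × 6 × 4 = 96.

96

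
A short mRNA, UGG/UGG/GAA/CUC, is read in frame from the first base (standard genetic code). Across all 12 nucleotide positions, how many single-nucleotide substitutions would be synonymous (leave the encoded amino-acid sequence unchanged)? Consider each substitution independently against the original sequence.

Codon 1 (UGG, Trp): 0 synonymous substitutions.
Codon 2 (UGG, Trp): 0 synonymous substitutions.
Codon 3 (GAA, Glu): 1 synonymous substitution.
Codon 4 (CUC, Leu): 3 synonymous substitutions.
Total: 0 + 0 + 1 + 3 = 4.

4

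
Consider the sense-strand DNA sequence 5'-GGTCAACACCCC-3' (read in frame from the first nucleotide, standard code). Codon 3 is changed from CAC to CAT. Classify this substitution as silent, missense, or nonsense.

Position 9 falls in codon 3: CAC → His.
After the substitution the codon is CAT → His.
Both encode His, so the change is synonymous.

silent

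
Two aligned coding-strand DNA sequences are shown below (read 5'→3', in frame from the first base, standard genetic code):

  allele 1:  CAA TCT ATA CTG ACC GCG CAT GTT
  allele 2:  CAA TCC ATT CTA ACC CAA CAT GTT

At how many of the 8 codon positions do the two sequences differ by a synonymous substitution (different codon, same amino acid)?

Codon 1: CAA Gln / CAA Gln — identical.
Codon 2: TCT Ser / TCC Ser — synonymous.
Codon 3: ATA Ile / ATT Ile — synonymous.
Codon 4: CTG Leu / CTA Leu — synonymous.
Codon 5: ACC Thr / ACC Thr — identical.
Codon 6: GCG Ala / CAA Gln — nonsynonymous.
Codon 7: CAT His / CAT His — identical.
Codon 8: GTT Val / GTT Val — identical.
Synonymous differences: 3.

3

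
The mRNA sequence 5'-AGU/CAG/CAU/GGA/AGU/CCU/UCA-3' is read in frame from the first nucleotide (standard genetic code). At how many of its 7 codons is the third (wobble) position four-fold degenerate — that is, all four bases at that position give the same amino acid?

3

Codon 1 AGU (Ser): third position 2-fold.
Codon 2 CAG (Gln): third position 2-fold.
Codon 3 CAU (His): third position 2-fold.
Codon 4 GGA (Gly): third position 4-fold.
Codon 5 AGU (Ser): third position 2-fold.
Codon 6 CCU (Pro): third position 4-fold.
Codon 7 UCA (Ser): third position 4-fold.
Four-fold degenerate third positions: 3.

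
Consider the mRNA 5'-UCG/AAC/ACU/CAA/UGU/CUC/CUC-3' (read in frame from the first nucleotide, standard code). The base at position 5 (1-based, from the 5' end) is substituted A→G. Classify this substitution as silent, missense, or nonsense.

Position 5 falls in codon 2: AAC → Asn.
After the substitution the codon is AGC → Ser.
Asn ≠ Ser, so this is a missense mutation.

missense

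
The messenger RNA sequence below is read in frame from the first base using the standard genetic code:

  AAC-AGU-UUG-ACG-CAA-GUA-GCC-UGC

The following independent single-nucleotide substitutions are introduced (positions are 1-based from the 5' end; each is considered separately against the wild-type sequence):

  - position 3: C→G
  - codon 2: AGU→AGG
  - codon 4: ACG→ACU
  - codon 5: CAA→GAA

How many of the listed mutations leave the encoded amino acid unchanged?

1

Codon 1: AAC (Asn) → AAG (Lys) — missense.
Codon 2: AGU (Ser) → AGG (Arg) — missense.
Codon 4: ACG (Thr) → ACU (Thr) — synonymous.
Codon 5: CAA (Gln) → GAA (Glu) — missense.
Synonymous: 1 of 4.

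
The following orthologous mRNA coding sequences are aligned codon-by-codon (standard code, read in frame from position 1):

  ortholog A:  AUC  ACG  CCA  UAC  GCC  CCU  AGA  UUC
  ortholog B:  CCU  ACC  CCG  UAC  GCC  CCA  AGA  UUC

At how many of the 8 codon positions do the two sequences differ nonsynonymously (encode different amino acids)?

Codon 1: AUC Ile / CCU Pro — nonsynonymous.
Codon 2: ACG Thr / ACC Thr — synonymous.
Codon 3: CCA Pro / CCG Pro — synonymous.
Codon 4: UAC Tyr / UAC Tyr — identical.
Codon 5: GCC Ala / GCC Ala — identical.
Codon 6: CCU Pro / CCA Pro — synonymous.
Codon 7: AGA Arg / AGA Arg — identical.
Codon 8: UUC Phe / UUC Phe — identical.
Nonsynonymous differences: 1.

1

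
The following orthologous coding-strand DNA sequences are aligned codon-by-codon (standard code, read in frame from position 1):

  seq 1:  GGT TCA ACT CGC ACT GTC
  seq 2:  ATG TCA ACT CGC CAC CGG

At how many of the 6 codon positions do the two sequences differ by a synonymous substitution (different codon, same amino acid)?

Codon 1: GGT Gly / ATG Met — nonsynonymous.
Codon 2: TCA Ser / TCA Ser — identical.
Codon 3: ACT Thr / ACT Thr — identical.
Codon 4: CGC Arg / CGC Arg — identical.
Codon 5: ACT Thr / CAC His — nonsynonymous.
Codon 6: GTC Val / CGG Arg — nonsynonymous.
Synonymous differences: 0.

0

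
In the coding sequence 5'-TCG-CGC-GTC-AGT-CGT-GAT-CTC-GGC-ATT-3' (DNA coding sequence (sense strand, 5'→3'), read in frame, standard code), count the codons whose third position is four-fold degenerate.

Codon 1 TCG (Ser): third position 4-fold.
Codon 2 CGC (Arg): third position 4-fold.
Codon 3 GTC (Val): third position 4-fold.
Codon 4 AGT (Ser): third position 2-fold.
Codon 5 CGT (Arg): third position 4-fold.
Codon 6 GAT (Asp): third position 2-fold.
Codon 7 CTC (Leu): third position 4-fold.
Codon 8 GGC (Gly): third position 4-fold.
Codon 9 ATT (Ile): third position 3-fold.
Four-fold degenerate third positions: 6.

6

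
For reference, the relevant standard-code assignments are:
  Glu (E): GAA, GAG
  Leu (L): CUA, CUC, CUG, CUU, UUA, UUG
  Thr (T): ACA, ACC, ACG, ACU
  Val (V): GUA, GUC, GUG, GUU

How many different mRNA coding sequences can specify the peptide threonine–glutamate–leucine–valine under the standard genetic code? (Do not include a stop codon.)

192

Thr: 4 codons.
Glu: 2 codons.
Leu: 6 codons.
Val: 4 codons.
4 × 2 × 6 × 4 = 192.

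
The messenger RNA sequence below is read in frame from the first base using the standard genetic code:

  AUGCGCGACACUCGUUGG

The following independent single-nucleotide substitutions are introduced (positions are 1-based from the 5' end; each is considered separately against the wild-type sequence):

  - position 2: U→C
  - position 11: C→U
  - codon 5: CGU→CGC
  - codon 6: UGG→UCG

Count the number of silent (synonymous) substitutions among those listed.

Codon 1: AUG (Met) → ACG (Thr) — missense.
Codon 4: ACU (Thr) → AUU (Ile) — missense.
Codon 5: CGU (Arg) → CGC (Arg) — synonymous.
Codon 6: UGG (Trp) → UCG (Ser) — missense.
Synonymous: 1 of 4.

1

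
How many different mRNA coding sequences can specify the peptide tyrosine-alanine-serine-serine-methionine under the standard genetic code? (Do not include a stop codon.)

Tyr: 2 codons.
Ala: 4 codons.
Ser: 6 codons.
Ser: 6 codons.
Met: 1 codon.
2 × 4 × 6 × 6 × 1 = 288.

288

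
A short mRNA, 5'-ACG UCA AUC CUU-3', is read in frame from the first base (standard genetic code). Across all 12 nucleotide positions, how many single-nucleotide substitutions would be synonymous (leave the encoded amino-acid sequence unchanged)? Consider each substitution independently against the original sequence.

Codon 1 (ACG, Thr): 3 synonymous substitutions.
Codon 2 (UCA, Ser): 3 synonymous substitutions.
Codon 3 (AUC, Ile): 2 synonymous substitutions.
Codon 4 (CUU, Leu): 3 synonymous substitutions.
Total: 3 + 3 + 2 + 3 = 11.

11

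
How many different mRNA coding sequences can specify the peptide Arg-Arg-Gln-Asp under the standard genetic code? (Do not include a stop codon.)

Arg: 6 codons.
Arg: 6 codons.
Gln: 2 codons.
Asp: 2 codons.
6 × 6 × 2 × 2 = 144.

144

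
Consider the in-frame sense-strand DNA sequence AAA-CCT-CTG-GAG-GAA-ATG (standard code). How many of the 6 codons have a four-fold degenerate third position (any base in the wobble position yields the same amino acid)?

2

Codon 1 AAA (Lys): third position 2-fold.
Codon 2 CCT (Pro): third position 4-fold.
Codon 3 CTG (Leu): third position 4-fold.
Codon 4 GAG (Glu): third position 2-fold.
Codon 5 GAA (Glu): third position 2-fold.
Codon 6 ATG (Met): third position 1-fold.
Four-fold degenerate third positions: 2.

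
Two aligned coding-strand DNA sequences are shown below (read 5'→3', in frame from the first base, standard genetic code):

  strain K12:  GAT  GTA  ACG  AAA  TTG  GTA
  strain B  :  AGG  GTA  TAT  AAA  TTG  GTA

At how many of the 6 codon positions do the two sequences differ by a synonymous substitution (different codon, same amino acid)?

0

Codon 1: GAT Asp / AGG Arg — nonsynonymous.
Codon 2: GTA Val / GTA Val — identical.
Codon 3: ACG Thr / TAT Tyr — nonsynonymous.
Codon 4: AAA Lys / AAA Lys — identical.
Codon 5: TTG Leu / TTG Leu — identical.
Codon 6: GTA Val / GTA Val — identical.
Synonymous differences: 0.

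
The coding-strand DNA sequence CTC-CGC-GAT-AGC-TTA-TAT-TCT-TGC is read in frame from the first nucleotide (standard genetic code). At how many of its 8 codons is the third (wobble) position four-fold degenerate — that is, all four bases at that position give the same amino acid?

3

Codon 1 CTC (Leu): third position 4-fold.
Codon 2 CGC (Arg): third position 4-fold.
Codon 3 GAT (Asp): third position 2-fold.
Codon 4 AGC (Ser): third position 2-fold.
Codon 5 TTA (Leu): third position 2-fold.
Codon 6 TAT (Tyr): third position 2-fold.
Codon 7 TCT (Ser): third position 4-fold.
Codon 8 TGC (Cys): third position 2-fold.
Four-fold degenerate third positions: 3.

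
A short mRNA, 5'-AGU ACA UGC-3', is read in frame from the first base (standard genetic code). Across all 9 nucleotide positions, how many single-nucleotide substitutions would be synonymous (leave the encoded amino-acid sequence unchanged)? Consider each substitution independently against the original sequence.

5

Codon 1 (AGU, Ser): 1 synonymous substitution.
Codon 2 (ACA, Thr): 3 synonymous substitutions.
Codon 3 (UGC, Cys): 1 synonymous substitution.
Total: 1 + 3 + 1 = 5.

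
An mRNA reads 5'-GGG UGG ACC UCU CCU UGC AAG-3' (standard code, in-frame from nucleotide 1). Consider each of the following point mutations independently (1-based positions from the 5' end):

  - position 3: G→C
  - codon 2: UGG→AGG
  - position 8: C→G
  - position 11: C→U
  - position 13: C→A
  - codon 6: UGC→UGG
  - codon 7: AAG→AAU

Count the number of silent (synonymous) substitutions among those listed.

Codon 1: GGG (Gly) → GGC (Gly) — synonymous.
Codon 2: UGG (Trp) → AGG (Arg) — missense.
Codon 3: ACC (Thr) → AGC (Ser) — missense.
Codon 4: UCU (Ser) → UUU (Phe) — missense.
Codon 5: CCU (Pro) → ACU (Thr) — missense.
Codon 6: UGC (Cys) → UGG (Trp) — missense.
Codon 7: AAG (Lys) → AAU (Asn) — missense.
Synonymous: 1 of 7.

1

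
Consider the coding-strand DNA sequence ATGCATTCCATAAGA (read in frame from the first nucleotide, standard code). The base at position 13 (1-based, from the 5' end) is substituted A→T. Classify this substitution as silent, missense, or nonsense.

nonsense

Position 13 falls in codon 5: AGA → Arg.
After the substitution the codon is TGA → Stop.
The new codon is a stop codon, so this is a nonsense mutation.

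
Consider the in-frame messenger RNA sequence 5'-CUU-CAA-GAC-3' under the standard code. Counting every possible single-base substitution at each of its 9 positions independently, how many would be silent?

5

Codon 1 (CUU, Leu): 3 synonymous substitutions.
Codon 2 (CAA, Gln): 1 synonymous substitution.
Codon 3 (GAC, Asp): 1 synonymous substitution.
Total: 3 + 1 + 1 = 5.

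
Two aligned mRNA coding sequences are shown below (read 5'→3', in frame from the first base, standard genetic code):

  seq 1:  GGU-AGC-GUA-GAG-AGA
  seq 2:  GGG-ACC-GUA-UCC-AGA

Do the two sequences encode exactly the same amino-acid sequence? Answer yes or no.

Codon 1: GGU Gly / GGG Gly — synonymous.
Codon 2: AGC Ser / ACC Thr — nonsynonymous.
Codon 3: GUA Val / GUA Val — identical.
Codon 4: GAG Glu / UCC Ser — nonsynonymous.
Codon 5: AGA Arg / AGA Arg — identical.
Nonsynonymous differences: 2 → different protein.

no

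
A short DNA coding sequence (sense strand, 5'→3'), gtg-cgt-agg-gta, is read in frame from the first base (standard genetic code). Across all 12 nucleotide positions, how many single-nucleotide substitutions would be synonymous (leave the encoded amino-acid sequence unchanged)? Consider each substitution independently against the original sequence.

Codon 1 (GTG, Val): 3 synonymous substitutions.
Codon 2 (CGT, Arg): 3 synonymous substitutions.
Codon 3 (AGG, Arg): 2 synonymous substitutions.
Codon 4 (GTA, Val): 3 synonymous substitutions.
Total: 3 + 3 + 2 + 3 = 11.

11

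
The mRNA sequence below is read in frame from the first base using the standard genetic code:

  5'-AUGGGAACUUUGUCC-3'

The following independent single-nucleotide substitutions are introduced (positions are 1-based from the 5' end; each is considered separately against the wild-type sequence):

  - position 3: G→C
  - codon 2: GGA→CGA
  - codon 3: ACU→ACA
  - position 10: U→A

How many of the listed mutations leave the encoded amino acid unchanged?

1

Codon 1: AUG (Met) → AUC (Ile) — missense.
Codon 2: GGA (Gly) → CGA (Arg) — missense.
Codon 3: ACU (Thr) → ACA (Thr) — synonymous.
Codon 4: UUG (Leu) → AUG (Met) — missense.
Synonymous: 1 of 4.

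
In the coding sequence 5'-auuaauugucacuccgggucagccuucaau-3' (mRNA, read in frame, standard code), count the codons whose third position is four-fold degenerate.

4

Codon 1 AUU (Ile): third position 3-fold.
Codon 2 AAU (Asn): third position 2-fold.
Codon 3 UGU (Cys): third position 2-fold.
Codon 4 CAC (His): third position 2-fold.
Codon 5 UCC (Ser): third position 4-fold.
Codon 6 GGG (Gly): third position 4-fold.
Codon 7 UCA (Ser): third position 4-fold.
Codon 8 GCC (Ala): third position 4-fold.
Codon 9 UUC (Phe): third position 2-fold.
Codon 10 AAU (Asn): third position 2-fold.
Four-fold degenerate third positions: 4.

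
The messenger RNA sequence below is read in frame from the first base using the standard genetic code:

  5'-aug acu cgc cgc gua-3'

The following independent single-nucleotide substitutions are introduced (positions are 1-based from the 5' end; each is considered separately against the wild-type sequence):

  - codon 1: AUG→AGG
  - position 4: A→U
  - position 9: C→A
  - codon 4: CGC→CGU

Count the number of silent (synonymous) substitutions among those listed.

2

Codon 1: AUG (Met) → AGG (Arg) — missense.
Codon 2: ACU (Thr) → UCU (Ser) — missense.
Codon 3: CGC (Arg) → CGA (Arg) — synonymous.
Codon 4: CGC (Arg) → CGU (Arg) — synonymous.
Synonymous: 2 of 4.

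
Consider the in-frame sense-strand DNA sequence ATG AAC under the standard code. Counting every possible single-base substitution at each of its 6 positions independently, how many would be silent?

1

Codon 1 (ATG, Met): 0 synonymous substitutions.
Codon 2 (AAC, Asn): 1 synonymous substitution.
Total: 0 + 1 = 1.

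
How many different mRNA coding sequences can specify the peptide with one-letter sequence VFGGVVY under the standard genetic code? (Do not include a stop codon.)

Val: 4 codons.
Phe: 2 codons.
Gly: 4 codons.
Gly: 4 codons.
Val: 4 codons.
Val: 4 codons.
Tyr: 2 codons.
4 × 2 × 4 × 4 × 4 × 4 × 2 = 4096.

4096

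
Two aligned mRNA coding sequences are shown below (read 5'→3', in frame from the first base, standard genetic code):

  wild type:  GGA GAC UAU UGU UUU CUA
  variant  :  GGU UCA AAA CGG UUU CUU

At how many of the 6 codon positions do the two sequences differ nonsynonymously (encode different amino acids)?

Codon 1: GGA Gly / GGU Gly — synonymous.
Codon 2: GAC Asp / UCA Ser — nonsynonymous.
Codon 3: UAU Tyr / AAA Lys — nonsynonymous.
Codon 4: UGU Cys / CGG Arg — nonsynonymous.
Codon 5: UUU Phe / UUU Phe — identical.
Codon 6: CUA Leu / CUU Leu — synonymous.
Nonsynonymous differences: 3.

3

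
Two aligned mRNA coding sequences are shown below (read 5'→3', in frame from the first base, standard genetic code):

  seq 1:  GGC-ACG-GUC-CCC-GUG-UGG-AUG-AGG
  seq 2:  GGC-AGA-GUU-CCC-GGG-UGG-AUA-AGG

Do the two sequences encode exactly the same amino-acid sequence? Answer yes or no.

Codon 1: GGC Gly / GGC Gly — identical.
Codon 2: ACG Thr / AGA Arg — nonsynonymous.
Codon 3: GUC Val / GUU Val — synonymous.
Codon 4: CCC Pro / CCC Pro — identical.
Codon 5: GUG Val / GGG Gly — nonsynonymous.
Codon 6: UGG Trp / UGG Trp — identical.
Codon 7: AUG Met / AUA Ile — nonsynonymous.
Codon 8: AGG Arg / AGG Arg — identical.
Nonsynonymous differences: 3 → different protein.

no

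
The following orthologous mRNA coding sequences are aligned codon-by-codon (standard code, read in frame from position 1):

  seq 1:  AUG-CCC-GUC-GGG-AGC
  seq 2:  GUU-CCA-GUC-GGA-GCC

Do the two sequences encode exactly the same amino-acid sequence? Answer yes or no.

Codon 1: AUG Met / GUU Val — nonsynonymous.
Codon 2: CCC Pro / CCA Pro — synonymous.
Codon 3: GUC Val / GUC Val — identical.
Codon 4: GGG Gly / GGA Gly — synonymous.
Codon 5: AGC Ser / GCC Ala — nonsynonymous.
Nonsynonymous differences: 2 → different protein.

no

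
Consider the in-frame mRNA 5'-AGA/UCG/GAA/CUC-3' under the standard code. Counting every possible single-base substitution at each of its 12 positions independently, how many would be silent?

9

Codon 1 (AGA, Arg): 2 synonymous substitutions.
Codon 2 (UCG, Ser): 3 synonymous substitutions.
Codon 3 (GAA, Glu): 1 synonymous substitution.
Codon 4 (CUC, Leu): 3 synonymous substitutions.
Total: 2 + 3 + 1 + 3 = 9.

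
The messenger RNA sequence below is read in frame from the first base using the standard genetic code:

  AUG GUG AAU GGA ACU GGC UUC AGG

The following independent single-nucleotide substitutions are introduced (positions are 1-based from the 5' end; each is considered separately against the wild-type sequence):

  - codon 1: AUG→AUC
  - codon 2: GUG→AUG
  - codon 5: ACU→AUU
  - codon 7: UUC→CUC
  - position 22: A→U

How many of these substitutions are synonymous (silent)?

Codon 1: AUG (Met) → AUC (Ile) — missense.
Codon 2: GUG (Val) → AUG (Met) — missense.
Codon 5: ACU (Thr) → AUU (Ile) — missense.
Codon 7: UUC (Phe) → CUC (Leu) — missense.
Codon 8: AGG (Arg) → UGG (Trp) — missense.
Synonymous: 0 of 5.

0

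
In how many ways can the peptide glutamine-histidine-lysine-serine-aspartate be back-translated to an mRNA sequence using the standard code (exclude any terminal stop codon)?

Gln: 2 codons.
His: 2 codons.
Lys: 2 codons.
Ser: 6 codons.
Asp: 2 codons.
2 × 2 × 2 × 6 × 2 = 96.

96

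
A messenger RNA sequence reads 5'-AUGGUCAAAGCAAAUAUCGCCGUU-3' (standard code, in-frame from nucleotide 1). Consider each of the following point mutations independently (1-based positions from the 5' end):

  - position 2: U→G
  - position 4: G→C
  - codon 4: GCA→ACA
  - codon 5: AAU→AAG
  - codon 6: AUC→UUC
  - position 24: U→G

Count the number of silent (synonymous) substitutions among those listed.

Codon 1: AUG (Met) → AGG (Arg) — missense.
Codon 2: GUC (Val) → CUC (Leu) — missense.
Codon 4: GCA (Ala) → ACA (Thr) — missense.
Codon 5: AAU (Asn) → AAG (Lys) — missense.
Codon 6: AUC (Ile) → UUC (Phe) — missense.
Codon 8: GUU (Val) → GUG (Val) — synonymous.
Synonymous: 1 of 6.

1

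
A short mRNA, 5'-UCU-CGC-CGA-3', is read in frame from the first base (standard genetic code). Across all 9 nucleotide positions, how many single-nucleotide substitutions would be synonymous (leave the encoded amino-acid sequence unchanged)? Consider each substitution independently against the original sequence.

Codon 1 (UCU, Ser): 3 synonymous substitutions.
Codon 2 (CGC, Arg): 3 synonymous substitutions.
Codon 3 (CGA, Arg): 4 synonymous substitutions.
Total: 3 + 3 + 4 = 10.

10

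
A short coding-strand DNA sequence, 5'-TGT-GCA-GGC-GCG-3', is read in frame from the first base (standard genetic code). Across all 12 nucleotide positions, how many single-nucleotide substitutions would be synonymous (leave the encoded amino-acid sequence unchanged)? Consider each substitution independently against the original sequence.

10

Codon 1 (TGT, Cys): 1 synonymous substitution.
Codon 2 (GCA, Ala): 3 synonymous substitutions.
Codon 3 (GGC, Gly): 3 synonymous substitutions.
Codon 4 (GCG, Ala): 3 synonymous substitutions.
Total: 1 + 3 + 3 + 3 = 10.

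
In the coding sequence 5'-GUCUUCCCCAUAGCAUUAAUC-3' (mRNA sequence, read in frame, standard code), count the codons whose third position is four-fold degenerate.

3

Codon 1 GUC (Val): third position 4-fold.
Codon 2 UUC (Phe): third position 2-fold.
Codon 3 CCC (Pro): third position 4-fold.
Codon 4 AUA (Ile): third position 3-fold.
Codon 5 GCA (Ala): third position 4-fold.
Codon 6 UUA (Leu): third position 2-fold.
Codon 7 AUC (Ile): third position 3-fold.
Four-fold degenerate third positions: 3.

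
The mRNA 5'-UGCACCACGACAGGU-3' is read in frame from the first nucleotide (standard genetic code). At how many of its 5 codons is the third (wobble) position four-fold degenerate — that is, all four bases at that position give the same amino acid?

4

Codon 1 UGC (Cys): third position 2-fold.
Codon 2 ACC (Thr): third position 4-fold.
Codon 3 ACG (Thr): third position 4-fold.
Codon 4 ACA (Thr): third position 4-fold.
Codon 5 GGU (Gly): third position 4-fold.
Four-fold degenerate third positions: 4.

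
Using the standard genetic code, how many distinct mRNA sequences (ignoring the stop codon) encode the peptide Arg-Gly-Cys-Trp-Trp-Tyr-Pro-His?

768

Arg: 6 codons.
Gly: 4 codons.
Cys: 2 codons.
Trp: 1 codon.
Trp: 1 codon.
Tyr: 2 codons.
Pro: 4 codons.
His: 2 codons.
6 × 4 × 2 × 1 × 1 × 2 × 4 × 2 = 768.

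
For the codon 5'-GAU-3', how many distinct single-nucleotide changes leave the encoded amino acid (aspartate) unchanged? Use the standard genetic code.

1

Position 1: none → 0 synonymous.
Position 2: none → 0 synonymous.
Position 3: GAC → 1 synonymous.
Total: 0 + 0 + 1 = 1.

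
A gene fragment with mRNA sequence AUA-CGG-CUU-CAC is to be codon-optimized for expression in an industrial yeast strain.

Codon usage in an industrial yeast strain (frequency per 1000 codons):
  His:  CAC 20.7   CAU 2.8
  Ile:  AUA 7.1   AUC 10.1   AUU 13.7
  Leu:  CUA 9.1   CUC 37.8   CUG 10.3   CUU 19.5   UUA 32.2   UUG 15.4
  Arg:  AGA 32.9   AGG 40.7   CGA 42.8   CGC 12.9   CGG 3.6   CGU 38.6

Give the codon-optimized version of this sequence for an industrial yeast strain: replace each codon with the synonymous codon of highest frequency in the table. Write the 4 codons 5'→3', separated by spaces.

AUU CGA CUC CAC

Codon 1 (Ile): best is AUU at 13.7.
Codon 2 (Arg): best is CGA at 42.8.
Codon 3 (Leu): best is CUC at 37.8.
Codon 4 (His): best is CAC at 20.7.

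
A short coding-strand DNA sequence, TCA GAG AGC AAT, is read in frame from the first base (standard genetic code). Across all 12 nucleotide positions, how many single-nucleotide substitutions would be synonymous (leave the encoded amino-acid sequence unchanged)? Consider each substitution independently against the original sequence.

6

Codon 1 (TCA, Ser): 3 synonymous substitutions.
Codon 2 (GAG, Glu): 1 synonymous substitution.
Codon 3 (AGC, Ser): 1 synonymous substitution.
Codon 4 (AAT, Asn): 1 synonymous substitution.
Total: 3 + 1 + 1 + 1 = 6.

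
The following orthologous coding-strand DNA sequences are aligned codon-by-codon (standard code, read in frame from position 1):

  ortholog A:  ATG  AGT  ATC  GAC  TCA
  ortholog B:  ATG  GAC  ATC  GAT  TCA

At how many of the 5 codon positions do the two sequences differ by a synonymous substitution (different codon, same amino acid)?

1

Codon 1: ATG Met / ATG Met — identical.
Codon 2: AGT Ser / GAC Asp — nonsynonymous.
Codon 3: ATC Ile / ATC Ile — identical.
Codon 4: GAC Asp / GAT Asp — synonymous.
Codon 5: TCA Ser / TCA Ser — identical.
Synonymous differences: 1.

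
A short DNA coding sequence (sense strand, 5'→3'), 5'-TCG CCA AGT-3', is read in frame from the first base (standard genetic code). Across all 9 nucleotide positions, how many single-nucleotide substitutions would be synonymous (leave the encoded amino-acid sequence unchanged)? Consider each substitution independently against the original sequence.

7

Codon 1 (TCG, Ser): 3 synonymous substitutions.
Codon 2 (CCA, Pro): 3 synonymous substitutions.
Codon 3 (AGT, Ser): 1 synonymous substitution.
Total: 3 + 3 + 1 = 7.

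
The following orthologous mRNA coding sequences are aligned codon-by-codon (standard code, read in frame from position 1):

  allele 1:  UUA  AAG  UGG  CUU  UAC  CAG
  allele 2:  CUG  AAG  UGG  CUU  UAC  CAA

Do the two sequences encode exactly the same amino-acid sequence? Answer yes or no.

Codon 1: UUA Leu / CUG Leu — synonymous.
Codon 2: AAG Lys / AAG Lys — identical.
Codon 3: UGG Trp / UGG Trp — identical.
Codon 4: CUU Leu / CUU Leu — identical.
Codon 5: UAC Tyr / UAC Tyr — identical.
Codon 6: CAG Gln / CAA Gln — synonymous.
Nonsynonymous differences: 0 → same protein.

yes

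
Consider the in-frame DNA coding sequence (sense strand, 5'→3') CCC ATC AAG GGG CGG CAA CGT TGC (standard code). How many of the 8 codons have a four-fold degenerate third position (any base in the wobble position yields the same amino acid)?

4

Codon 1 CCC (Pro): third position 4-fold.
Codon 2 ATC (Ile): third position 3-fold.
Codon 3 AAG (Lys): third position 2-fold.
Codon 4 GGG (Gly): third position 4-fold.
Codon 5 CGG (Arg): third position 4-fold.
Codon 6 CAA (Gln): third position 2-fold.
Codon 7 CGT (Arg): third position 4-fold.
Codon 8 TGC (Cys): third position 2-fold.
Four-fold degenerate third positions: 4.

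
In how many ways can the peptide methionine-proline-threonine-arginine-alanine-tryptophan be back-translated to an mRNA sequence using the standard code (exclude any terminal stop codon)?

Met: 1 codon.
Pro: 4 codons.
Thr: 4 codons.
Arg: 6 codons.
Ala: 4 codons.
Trp: 1 codon.
1 × 4 × 4 × 6 × 4 × 1 = 384.

384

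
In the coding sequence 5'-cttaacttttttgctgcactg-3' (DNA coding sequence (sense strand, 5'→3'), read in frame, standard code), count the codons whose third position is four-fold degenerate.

Codon 1 CTT (Leu): third position 4-fold.
Codon 2 AAC (Asn): third position 2-fold.
Codon 3 TTT (Phe): third position 2-fold.
Codon 4 TTT (Phe): third position 2-fold.
Codon 5 GCT (Ala): third position 4-fold.
Codon 6 GCA (Ala): third position 4-fold.
Codon 7 CTG (Leu): third position 4-fold.
Four-fold degenerate third positions: 4.

4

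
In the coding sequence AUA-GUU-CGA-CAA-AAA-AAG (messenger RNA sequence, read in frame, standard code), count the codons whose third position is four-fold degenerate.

Codon 1 AUA (Ile): third position 3-fold.
Codon 2 GUU (Val): third position 4-fold.
Codon 3 CGA (Arg): third position 4-fold.
Codon 4 CAA (Gln): third position 2-fold.
Codon 5 AAA (Lys): third position 2-fold.
Codon 6 AAG (Lys): third position 2-fold.
Four-fold degenerate third positions: 2.

2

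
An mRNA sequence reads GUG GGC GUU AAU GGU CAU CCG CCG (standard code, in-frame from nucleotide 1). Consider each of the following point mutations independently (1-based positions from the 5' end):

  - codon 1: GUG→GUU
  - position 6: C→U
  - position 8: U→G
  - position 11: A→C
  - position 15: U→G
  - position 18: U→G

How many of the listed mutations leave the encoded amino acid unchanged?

3

Codon 1: GUG (Val) → GUU (Val) — synonymous.
Codon 2: GGC (Gly) → GGU (Gly) — synonymous.
Codon 3: GUU (Val) → GGU (Gly) — missense.
Codon 4: AAU (Asn) → ACU (Thr) — missense.
Codon 5: GGU (Gly) → GGG (Gly) — synonymous.
Codon 6: CAU (His) → CAG (Gln) — missense.
Synonymous: 3 of 6.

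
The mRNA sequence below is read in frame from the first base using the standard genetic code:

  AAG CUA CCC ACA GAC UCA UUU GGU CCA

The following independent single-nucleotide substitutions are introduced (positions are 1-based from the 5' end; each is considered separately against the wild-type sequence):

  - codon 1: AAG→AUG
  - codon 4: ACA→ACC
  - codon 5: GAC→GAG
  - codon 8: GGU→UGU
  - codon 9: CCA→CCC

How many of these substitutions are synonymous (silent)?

2

Codon 1: AAG (Lys) → AUG (Met) — missense.
Codon 4: ACA (Thr) → ACC (Thr) — synonymous.
Codon 5: GAC (Asp) → GAG (Glu) — missense.
Codon 8: GGU (Gly) → UGU (Cys) — missense.
Codon 9: CCA (Pro) → CCC (Pro) — synonymous.
Synonymous: 2 of 5.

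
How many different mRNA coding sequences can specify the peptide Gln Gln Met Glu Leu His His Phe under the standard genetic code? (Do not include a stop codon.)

Gln: 2 codons.
Gln: 2 codons.
Met: 1 codon.
Glu: 2 codons.
Leu: 6 codons.
His: 2 codons.
His: 2 codons.
Phe: 2 codons.
2 × 2 × 1 × 2 × 6 × 2 × 2 × 2 = 384.

384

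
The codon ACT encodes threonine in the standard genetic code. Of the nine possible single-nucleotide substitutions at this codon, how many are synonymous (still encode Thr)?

3

Position 1: none → 0 synonymous.
Position 2: none → 0 synonymous.
Position 3: ACC, ACA, ACG → 3 synonymous.
Total: 0 + 0 + 3 = 3.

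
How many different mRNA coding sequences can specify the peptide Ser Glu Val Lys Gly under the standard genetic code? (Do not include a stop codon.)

384

Ser: 6 codons.
Glu: 2 codons.
Val: 4 codons.
Lys: 2 codons.
Gly: 4 codons.
6 × 2 × 4 × 2 × 4 = 384.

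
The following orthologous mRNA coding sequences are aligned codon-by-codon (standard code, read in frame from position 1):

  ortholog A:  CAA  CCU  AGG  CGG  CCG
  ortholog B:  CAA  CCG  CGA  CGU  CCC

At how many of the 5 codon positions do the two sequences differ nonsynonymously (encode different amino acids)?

Codon 1: CAA Gln / CAA Gln — identical.
Codon 2: CCU Pro / CCG Pro — synonymous.
Codon 3: AGG Arg / CGA Arg — synonymous.
Codon 4: CGG Arg / CGU Arg — synonymous.
Codon 5: CCG Pro / CCC Pro — synonymous.
Nonsynonymous differences: 0.

0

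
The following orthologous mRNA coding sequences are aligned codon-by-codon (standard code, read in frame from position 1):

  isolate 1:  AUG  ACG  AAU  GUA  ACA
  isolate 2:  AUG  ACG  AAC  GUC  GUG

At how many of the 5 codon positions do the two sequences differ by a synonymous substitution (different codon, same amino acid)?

2

Codon 1: AUG Met / AUG Met — identical.
Codon 2: ACG Thr / ACG Thr — identical.
Codon 3: AAU Asn / AAC Asn — synonymous.
Codon 4: GUA Val / GUC Val — synonymous.
Codon 5: ACA Thr / GUG Val — nonsynonymous.
Synonymous differences: 2.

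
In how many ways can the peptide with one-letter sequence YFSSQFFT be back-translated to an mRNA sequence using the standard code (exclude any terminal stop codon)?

Tyr: 2 codons.
Phe: 2 codons.
Ser: 6 codons.
Ser: 6 codons.
Gln: 2 codons.
Phe: 2 codons.
Phe: 2 codons.
Thr: 4 codons.
2 × 2 × 6 × 6 × 2 × 2 × 2 × 4 = 4608.

4608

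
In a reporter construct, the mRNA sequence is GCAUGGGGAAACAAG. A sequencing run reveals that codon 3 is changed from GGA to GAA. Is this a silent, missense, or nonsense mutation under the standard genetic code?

missense

Position 8 falls in codon 3: GGA → Gly.
After the substitution the codon is GAA → Glu.
Gly ≠ Glu, so this is a missense mutation.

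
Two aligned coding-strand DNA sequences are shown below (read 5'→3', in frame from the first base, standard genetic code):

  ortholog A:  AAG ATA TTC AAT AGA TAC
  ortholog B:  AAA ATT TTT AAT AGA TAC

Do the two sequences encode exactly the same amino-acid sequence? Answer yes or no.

Codon 1: AAG Lys / AAA Lys — synonymous.
Codon 2: ATA Ile / ATT Ile — synonymous.
Codon 3: TTC Phe / TTT Phe — synonymous.
Codon 4: AAT Asn / AAT Asn — identical.
Codon 5: AGA Arg / AGA Arg — identical.
Codon 6: TAC Tyr / TAC Tyr — identical.
Nonsynonymous differences: 0 → same protein.

yes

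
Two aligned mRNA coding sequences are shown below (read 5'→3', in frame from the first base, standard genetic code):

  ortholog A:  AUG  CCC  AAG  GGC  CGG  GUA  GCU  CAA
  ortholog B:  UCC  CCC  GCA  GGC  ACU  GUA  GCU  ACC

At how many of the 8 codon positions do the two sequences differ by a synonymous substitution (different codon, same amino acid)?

0

Codon 1: AUG Met / UCC Ser — nonsynonymous.
Codon 2: CCC Pro / CCC Pro — identical.
Codon 3: AAG Lys / GCA Ala — nonsynonymous.
Codon 4: GGC Gly / GGC Gly — identical.
Codon 5: CGG Arg / ACU Thr — nonsynonymous.
Codon 6: GUA Val / GUA Val — identical.
Codon 7: GCU Ala / GCU Ala — identical.
Codon 8: CAA Gln / ACC Thr — nonsynonymous.
Synonymous differences: 0.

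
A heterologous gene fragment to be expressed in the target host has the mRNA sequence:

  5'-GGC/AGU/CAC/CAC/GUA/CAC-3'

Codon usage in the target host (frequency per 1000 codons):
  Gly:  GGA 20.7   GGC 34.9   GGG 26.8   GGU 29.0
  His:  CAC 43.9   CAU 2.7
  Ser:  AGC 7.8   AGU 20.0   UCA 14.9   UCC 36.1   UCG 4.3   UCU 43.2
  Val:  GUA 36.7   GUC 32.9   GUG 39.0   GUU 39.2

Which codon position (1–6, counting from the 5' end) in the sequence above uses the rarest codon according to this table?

2

Codon 1 GGC (Gly): 34.9 per 1000.
Codon 2 AGU (Ser): 20.0 per 1000.
Codon 3 CAC (His): 43.9 per 1000.
Codon 4 CAC (His): 43.9 per 1000.
Codon 5 GUA (Val): 36.7 per 1000.
Codon 6 CAC (His): 43.9 per 1000.
Lowest frequency is 20.0 at codon 2.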